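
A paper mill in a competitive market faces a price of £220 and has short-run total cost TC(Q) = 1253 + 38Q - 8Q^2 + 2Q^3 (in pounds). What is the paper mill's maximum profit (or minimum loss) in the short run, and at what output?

Profit = -£273 at Q = 7

AVC = 38 - 8Q + 2Q^2; min AVC = £30 at Q = 2. Since P = £220 ≥ min AVC, the firm produces.
MC = 38 - 16Q + 6Q^2. Setting P = MC and taking the root on the rising branch gives Q* = 7.
TR = 220·7 = 1540. TC = 1253 + 560 = 1813. Profit = 1540 − 1813 = -£273.
Shutting down would mean losing the fixed cost of £1253, so operating at a loss of £273 is better by £980.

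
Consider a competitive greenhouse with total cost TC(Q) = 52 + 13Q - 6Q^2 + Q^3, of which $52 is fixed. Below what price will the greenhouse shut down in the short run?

$4 per unit

The shutdown price is the minimum of AVC. VC = 13Q - 6Q^2 + Q^3, so AVC = 13 - 6Q + Q^2.
At the minimum of AVC, MC = AVC. MC = 13 - 12Q + 3Q^2; setting MC = AVC gives 2Q^2 - 6Q = 0, so Q = 3. min AVC = 4.
The firm shuts down for any P below $4.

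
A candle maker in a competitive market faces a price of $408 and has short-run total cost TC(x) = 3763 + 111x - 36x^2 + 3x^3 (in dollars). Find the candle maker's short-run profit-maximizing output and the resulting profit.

AVC = 111 - 36x + 3x^2 has its minimum $3 at x = 6; price $408 clears that bar, so the firm operates.
With MC = 111 - 72x + 9x^2, P = MC on the upward-sloping part at x* = 11.
TR = 408·11 = 4488. TC = 3763 + 858 = 4621. Profit = 4488 − 4621 = -$133.
Shutting down would mean losing the fixed cost of $3763, so operating at a loss of $133 is better by $3630.

Profit = -$133 at x = 11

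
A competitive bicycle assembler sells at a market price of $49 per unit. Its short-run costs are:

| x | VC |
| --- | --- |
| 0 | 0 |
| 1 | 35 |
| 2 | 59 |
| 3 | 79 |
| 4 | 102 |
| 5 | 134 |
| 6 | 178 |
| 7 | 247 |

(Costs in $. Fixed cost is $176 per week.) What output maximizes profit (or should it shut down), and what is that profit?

Profit at each row (π = 49x − TC): x=0: -176; x=1: -162; x=2: -137; x=3: -108; x=4: -82; x=5: -65; x=6: -60; x=7: -80.
Profit is maximized at x = 6. AVC there is 178/6 = $29.67 ≤ P, so producing beats shutting down (which would give -$176).

x = 6; profit = -$60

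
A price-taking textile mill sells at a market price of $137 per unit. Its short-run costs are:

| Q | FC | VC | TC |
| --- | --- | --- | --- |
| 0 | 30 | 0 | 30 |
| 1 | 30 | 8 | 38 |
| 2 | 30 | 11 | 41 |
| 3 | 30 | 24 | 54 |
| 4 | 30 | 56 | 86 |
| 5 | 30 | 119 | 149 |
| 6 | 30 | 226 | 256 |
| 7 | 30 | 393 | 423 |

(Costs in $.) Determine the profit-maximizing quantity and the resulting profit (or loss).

Q = 6; profit = $566

Tabulate TR − TC: Q=0: -30; Q=1: 99; Q=2: 233; Q=3: 357; Q=4: 462; Q=5: 536; Q=6: 566; Q=7: 536.
Profit is maximized at Q = 6. AVC there is 226/6 = $37.67 ≤ P, so producing beats shutting down (which would give -$30).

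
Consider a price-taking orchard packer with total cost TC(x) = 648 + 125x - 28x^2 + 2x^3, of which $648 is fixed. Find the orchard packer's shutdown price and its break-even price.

Shutdown price = min AVC. AVC = 125 - 28x + 2x^2, with vertex at x = 7 and minimum $27.
ATC = 648/x + 125 - 28x + 2x^2. Setting dATC/dx = −648/x^2 − 28 + 4x = 0 gives x = 9 (since 4·9^3 − 28·9^2 = 648).
min ATC = 648/9 + 125 − 28·9 + 2·9^2 = $107. That is the break-even price.
Between these two prices the firm operates at a loss; above $107 it earns a profit.

Shutdown price = $27; break-even price = $107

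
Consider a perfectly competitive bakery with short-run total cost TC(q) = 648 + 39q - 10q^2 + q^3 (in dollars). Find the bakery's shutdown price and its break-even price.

AVC = 39 - 10q + q^2; minimized at q = 5, giving min AVC = $14. That is the shutdown price.
ATC = 648/q + 39 - 10q + q^2. Setting dATC/dq = −648/q^2 − 10 + 2q = 0 gives q = 9 (since 2·9^3 − 10·9^2 = 648).
min ATC = 648/9 + 39 − 10·9 + 9^2 = $102. That is the break-even price.
Between these two prices the firm operates at a loss; above $102 it earns a profit.

Shutdown price = $14; break-even price = $102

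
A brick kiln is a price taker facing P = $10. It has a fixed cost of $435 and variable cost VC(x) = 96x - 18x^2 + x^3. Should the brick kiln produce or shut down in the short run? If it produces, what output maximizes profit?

Shut down

Strip out fixed cost: VC = 96x - 18x^2 + x^3. Then AVC = 96 - 18x + x^2 and MC = 96 - 36x + 3x^2.
AVC is minimized where dAVC/dx = -18 + 2x = 0, at x = 9; min AVC = 96 - 18·9 + 9^2 = $15.
With P < min AVC ($10 < $15), every unit sold adds to the loss.
Shutting down limits the loss to fixed cost, $435.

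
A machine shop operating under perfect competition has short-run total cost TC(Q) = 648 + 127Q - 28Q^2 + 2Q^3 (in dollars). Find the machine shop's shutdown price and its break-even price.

AVC = 127 - 28Q + 2Q^2; minimized at Q = 7, giving min AVC = $29. That is the shutdown price.
ATC = 648/Q + 127 - 28Q + 2Q^2. Setting dATC/dQ = −648/Q^2 − 28 + 4Q = 0 gives Q = 9 (since 4·9^3 − 28·9^2 = 648).
min ATC = 648/9 + 127 − 28·9 + 2·9^2 = $109. That is the break-even price.
Between these two prices the firm operates at a loss; above $109 it earns a profit.

Shutdown price = $29; break-even price = $109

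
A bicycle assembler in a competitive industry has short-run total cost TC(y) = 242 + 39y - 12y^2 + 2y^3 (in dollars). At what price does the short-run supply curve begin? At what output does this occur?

The firm shuts down when price falls below the minimum of average variable cost. AVC = VC/y = 39 - 12y + 2y^2.
At the minimum of AVC, MC = AVC. MC = 39 - 24y + 6y^2; setting MC = AVC gives 4y^2 - 12y = 0, so y = 3. min AVC = 21.
The firm shuts down for any P below $21.

$21 per unit, at y = 3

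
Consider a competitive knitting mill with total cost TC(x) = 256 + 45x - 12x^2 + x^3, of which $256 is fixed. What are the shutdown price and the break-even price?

AVC = 45 - 12x + x^2; minimized at x = 6, giving min AVC = $9. That is the shutdown price.
ATC = 256/x + 45 - 12x + x^2. Setting dATC/dx = −256/x^2 − 12 + 2x = 0 gives x = 8 (since 2·8^3 − 12·8^2 = 256).
min ATC = 256/8 + 45 − 12·8 + 8^2 = $45. That is the break-even price.
For $9 ≤ P < $45 the firm produces at a loss; below $9 it shuts down.

Shutdown price = $9; break-even price = $45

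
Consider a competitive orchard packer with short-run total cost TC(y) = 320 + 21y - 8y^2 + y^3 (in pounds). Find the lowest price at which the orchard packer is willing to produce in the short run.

The firm shuts down when price falls below the minimum of average variable cost. AVC = VC/y = 21 - 8y + y^2.
dAVC/dy = -8 + 2y = 0 gives y = 4. min AVC = 21 - 8·4 + 4^2 = 5.
For P < £5 the firm produces nothing.

£5 per unit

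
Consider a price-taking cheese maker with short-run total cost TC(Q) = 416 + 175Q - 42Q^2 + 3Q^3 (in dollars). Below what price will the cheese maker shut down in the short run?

The shutdown price is the minimum of AVC. VC = 175Q - 42Q^2 + 3Q^3, so AVC = 175 - 42Q + 3Q^2.
At the minimum of AVC, MC = AVC. MC = 175 - 84Q + 9Q^2; setting MC = AVC gives 6Q^2 - 42Q = 0, so Q = 7. min AVC = 28.
For P < $28 the firm produces nothing.

$28 per unit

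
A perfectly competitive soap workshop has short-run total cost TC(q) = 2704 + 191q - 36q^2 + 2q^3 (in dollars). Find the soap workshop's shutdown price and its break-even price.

Shutdown price = $29; break-even price = $269

AVC = 191 - 36q + 2q^2; minimized at q = 9, giving min AVC = $29. That is the shutdown price.
ATC = 2704/q + 191 - 36q + 2q^2. Setting dATC/dq = −2704/q^2 − 36 + 4q = 0 gives q = 13 (since 4·13^3 − 36·13^2 = 2704).
min ATC = 2704/13 + 191 − 36·13 + 2·13^2 = $269. That is the break-even price.
For $29 ≤ P < $269 the firm produces at a loss; below $29 it shuts down.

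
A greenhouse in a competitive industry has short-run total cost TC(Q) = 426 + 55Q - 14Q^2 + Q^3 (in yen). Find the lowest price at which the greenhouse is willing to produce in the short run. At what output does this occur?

¥6 per unit, at Q = 7

The firm shuts down when price falls below the minimum of average variable cost. AVC = VC/Q = 55 - 14Q + Q^2.
At the minimum of AVC, MC = AVC. MC = 55 - 28Q + 3Q^2; setting MC = AVC gives 2Q^2 - 14Q = 0, so Q = 7. min AVC = 6.
So the shutdown price is ¥6.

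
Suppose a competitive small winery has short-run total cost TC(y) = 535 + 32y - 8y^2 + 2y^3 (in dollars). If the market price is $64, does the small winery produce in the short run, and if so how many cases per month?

Produce at y = 4

Strip out fixed cost: VC = 32y - 8y^2 + 2y^3. Then AVC = 32 - 8y + 2y^2 and MC = 32 - 16y + 6y^2.
The AVC parabola has its vertex at y = 8/4 = 2, where AVC = 32 - 8·2 + 2·2^2 = $24.
Because $64 ≥ $24, revenue can cover variable cost; the firm operates.
Set P = MC: 64 = 32 - 16y + 6y^2 → -32 - 16y + 6y^2 = 0. The roots are y = -4/3 and y = 4; the profit-maximizing output is on the rising part of MC, so y* = 4.
Check: AVC at y = 4 is $32 ≤ P, so revenue covers variable cost.
Profit = P·y − TC = 64·4 − 663 = -$407, a loss, but smaller than the $535 fixed cost the firm would lose by shutting down.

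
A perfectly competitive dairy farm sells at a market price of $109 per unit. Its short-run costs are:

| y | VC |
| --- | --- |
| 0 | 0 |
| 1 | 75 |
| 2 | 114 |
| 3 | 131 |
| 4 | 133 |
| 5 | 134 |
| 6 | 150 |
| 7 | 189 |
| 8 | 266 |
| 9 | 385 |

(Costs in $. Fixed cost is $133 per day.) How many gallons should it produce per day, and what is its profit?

Tabulate TR − TC: y=0: -133; y=1: -99; y=2: -29; y=3: 63; y=4: 170; y=5: 278; y=6: 371; y=7: 441; y=8: 473; y=9: 463.
Profit is maximized at y = 8. AVC there is 266/8 = $33.25 ≤ P, so producing beats shutting down (which would give -$133).

y = 8; profit = $473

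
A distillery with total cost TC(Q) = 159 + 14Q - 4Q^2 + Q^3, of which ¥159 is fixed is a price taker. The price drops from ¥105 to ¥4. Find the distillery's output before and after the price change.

Output falls from 7 to 0 (the firm shuts down)

MC = 14 - 8Q + 3Q^2; the shutdown threshold is min AVC = ¥10 (at Q = 2).
With P = ¥105 above the shutdown price, P = MC gives Q = 7.
At P = ¥4 < min AVC = ¥10, price no longer covers variable cost at any output, so the firm shuts down: Q = 0.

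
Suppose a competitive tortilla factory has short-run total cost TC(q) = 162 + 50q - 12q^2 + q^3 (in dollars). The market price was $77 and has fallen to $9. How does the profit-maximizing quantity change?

MC = 50 - 24q + 3q^2; the shutdown threshold is min AVC = $14 (at q = 6).
With P = $77 above the shutdown price, P = MC gives q = 9.
At P = $9 < min AVC = $14, price no longer covers variable cost at any output, so the firm shuts down: q = 0.

Output falls from 9 to 0 (the firm shuts down)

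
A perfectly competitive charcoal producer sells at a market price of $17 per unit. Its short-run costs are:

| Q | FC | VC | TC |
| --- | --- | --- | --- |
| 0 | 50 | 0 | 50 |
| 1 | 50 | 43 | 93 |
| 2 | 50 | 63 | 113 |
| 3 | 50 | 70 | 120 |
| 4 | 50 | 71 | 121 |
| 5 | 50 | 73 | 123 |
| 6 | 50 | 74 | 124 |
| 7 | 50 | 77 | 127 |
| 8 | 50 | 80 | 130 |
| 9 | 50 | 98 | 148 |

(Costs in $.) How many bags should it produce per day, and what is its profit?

Q = 8; profit = $6

Tabulate TR − TC: Q=0: -50; Q=1: -76; Q=2: -79; Q=3: -69; Q=4: -53; Q=5: -38; Q=6: -22; Q=7: -8; Q=8: 6; Q=9: 5.
Profit is maximized at Q = 8. AVC there is 80/8 = $10 ≤ P, so producing beats shutting down (which would give -$50).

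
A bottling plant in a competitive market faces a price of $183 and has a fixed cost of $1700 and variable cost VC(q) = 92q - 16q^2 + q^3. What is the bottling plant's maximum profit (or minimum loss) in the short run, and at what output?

Profit = -$10 at q = 13

AVC = 92 - 16q + q^2 has its minimum $28 at q = 8; price $183 clears that bar, so the firm operates.
MC = 92 - 32q + 3q^2. Setting P = MC and taking the root on the rising branch gives q* = 13.
TR = 183·13 = 2379. TC = 1700 + 689 = 2389. Profit = 2379 − 2389 = -$10.
Shutting down would mean losing the fixed cost of $1700, so operating at a loss of $10 is better by $1690.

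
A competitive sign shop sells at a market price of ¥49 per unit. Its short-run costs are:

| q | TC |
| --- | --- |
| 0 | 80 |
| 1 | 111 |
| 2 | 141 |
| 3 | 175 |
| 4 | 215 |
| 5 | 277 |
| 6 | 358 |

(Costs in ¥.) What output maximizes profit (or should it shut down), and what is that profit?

q = 4; profit = -¥19

Profit at each row (π = 49q − TC): q=0: -80; q=1: -62; q=2: -43; q=3: -28; q=4: -19; q=5: -32; q=6: -64.
Profit is maximized at q = 4. AVC there is 135/4 = ¥33.75 ≤ P, so producing beats shutting down (which would give -¥80).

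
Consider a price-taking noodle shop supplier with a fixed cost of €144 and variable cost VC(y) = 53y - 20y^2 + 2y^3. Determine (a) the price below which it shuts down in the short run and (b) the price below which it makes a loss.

Shutdown price = €3; break-even price = €29

Shutdown price = min AVC. AVC = 53 - 20y + 2y^2, with vertex at y = 5 and minimum €3.
ATC = 144/y + 53 - 20y + 2y^2. Setting dATC/dy = −144/y^2 − 20 + 4y = 0 gives y = 6 (since 4·6^3 − 20·6^2 = 144).
min ATC = 144/6 + 53 − 20·6 + 2·6^2 = €29. That is the break-even price.
For €3 ≤ P < €29 the firm produces at a loss; below €3 it shuts down.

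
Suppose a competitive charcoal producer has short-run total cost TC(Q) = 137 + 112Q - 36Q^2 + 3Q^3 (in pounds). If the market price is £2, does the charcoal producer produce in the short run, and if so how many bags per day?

Shut down

Variable cost is VC = 112Q - 36Q^2 + 3Q^3, so AVC = VC/Q = 112 - 36Q + 3Q^2 and MC = dTC/dQ = 112 - 72Q + 9Q^2.
The AVC parabola has its vertex at Q = 36/6 = 6, where AVC = 112 - 36·6 + 3·6^2 = £4.
With P < min AVC (£2 < £4), every unit sold adds to the loss.
Best response: produce nothing and absorb the £137 fixed cost.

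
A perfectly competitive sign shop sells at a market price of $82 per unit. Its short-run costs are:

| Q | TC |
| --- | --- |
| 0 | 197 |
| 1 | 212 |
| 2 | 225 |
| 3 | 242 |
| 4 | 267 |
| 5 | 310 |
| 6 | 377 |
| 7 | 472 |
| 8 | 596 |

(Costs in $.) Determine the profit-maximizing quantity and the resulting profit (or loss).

Compute π = P·Q − TC at each output: Q=0: -197; Q=1: -130; Q=2: -61; Q=3: 4; Q=4: 61; Q=5: 100; Q=6: 115; Q=7: 102; Q=8: 60.
Profit is maximized at Q = 6. AVC there is 180/6 = $30 ≤ P, so producing beats shutting down (which would give -$197).

Q = 6; profit = $115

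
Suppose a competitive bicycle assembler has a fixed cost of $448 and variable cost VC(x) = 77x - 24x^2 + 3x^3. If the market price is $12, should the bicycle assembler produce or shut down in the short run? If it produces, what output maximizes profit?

From TC, MC = TC'(x) = 77 - 48x + 9x^2 and AVC = VC/x = 77 - 24x + 3x^2.
AVC hits its minimum where MC = AVC, at x = 4, giving min AVC = 77 - 24·4 + 3·4^2 = $29.
With P < min AVC ($12 < $29), every unit sold adds to the loss.
Shutting down limits the loss to fixed cost, $448.

Shut down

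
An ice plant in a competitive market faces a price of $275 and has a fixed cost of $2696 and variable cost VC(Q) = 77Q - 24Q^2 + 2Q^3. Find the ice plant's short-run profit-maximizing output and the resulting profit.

Profit = -$276 at Q = 11

AVC = 77 - 24Q + 2Q^2; min AVC = $5 at Q = 6. Since P = $275 ≥ min AVC, the firm produces.
With MC = 77 - 48Q + 6Q^2, P = MC on the upward-sloping part at Q* = 11.
TR = 275·11 = 3025. TC = 2696 + 605 = 3301. Profit = 3025 − 3301 = -$276.
By producing, the firm covers all variable cost plus $2420 of fixed cost; shutting down would lose the full $2696.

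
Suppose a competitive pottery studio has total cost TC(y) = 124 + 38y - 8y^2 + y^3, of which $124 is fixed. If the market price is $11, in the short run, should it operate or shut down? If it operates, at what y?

Shut down

Variable cost is VC = 38y - 8y^2 + y^3, so AVC = VC/y = 38 - 8y + y^2 and MC = dTC/dy = 38 - 16y + 3y^2.
The AVC parabola has its vertex at y = 8/2 = 4, where AVC = 38 - 8·4 + 4^2 = $22.
P = $11 lies below min AVC = $22; no output level covers variable cost.
The firm minimizes its loss by shutting down and losing only its fixed cost of $124.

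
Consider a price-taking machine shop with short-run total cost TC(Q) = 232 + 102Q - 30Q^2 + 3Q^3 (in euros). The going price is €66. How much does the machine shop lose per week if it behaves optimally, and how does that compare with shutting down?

AVC = 102 - 30Q + 3Q^2 has its minimum €27 at Q = 5; price €66 clears that bar, so the firm operates.
With MC = 102 - 60Q + 9Q^2, P = MC on the upward-sloping part at Q* = 6.
TR = 66·6 = 396. TC = 232 + 180 = 412. Profit = 396 − 412 = -€16.
Shutting down would mean losing the fixed cost of €232, so operating at a loss of €16 is better by €216.

Profit = -€16 at Q = 6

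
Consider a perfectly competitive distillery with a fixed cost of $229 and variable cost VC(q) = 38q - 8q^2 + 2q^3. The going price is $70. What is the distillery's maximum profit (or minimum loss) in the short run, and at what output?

Profit = -$101 at q = 4

AVC = 38 - 8q + 2q^2 has its minimum $30 at q = 2; price $70 clears that bar, so the firm operates.
MC = 38 - 16q + 6q^2. Setting P = MC and taking the root on the rising branch gives q* = 4.
TR = 70·4 = 280. TC = 229 + 152 = 381. Profit = 280 − 381 = -$101.
That loss of $101 beats the $229 the firm would lose by shutting down; producing recovers $128 of fixed cost.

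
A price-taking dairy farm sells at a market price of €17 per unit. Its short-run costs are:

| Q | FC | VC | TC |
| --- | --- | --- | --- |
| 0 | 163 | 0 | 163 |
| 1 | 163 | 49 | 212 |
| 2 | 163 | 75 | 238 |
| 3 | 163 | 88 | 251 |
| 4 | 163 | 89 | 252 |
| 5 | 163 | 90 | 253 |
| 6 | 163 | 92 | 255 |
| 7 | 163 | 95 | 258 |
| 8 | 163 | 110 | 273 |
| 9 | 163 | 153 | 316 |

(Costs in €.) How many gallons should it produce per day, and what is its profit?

Q = 8; profit = -€137

Compute π = P·Q − TC at each output: Q=0: -163; Q=1: -195; Q=2: -204; Q=3: -200; Q=4: -184; Q=5: -168; Q=6: -153; Q=7: -139; Q=8: -137; Q=9: -163.
Profit is maximized at Q = 8. AVC there is 110/8 = €13.75 ≤ P, so producing beats shutting down (which would give -€163).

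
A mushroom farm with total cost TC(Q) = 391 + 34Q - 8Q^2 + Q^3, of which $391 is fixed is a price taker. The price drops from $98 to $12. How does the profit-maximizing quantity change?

MC = 34 - 16Q + 3Q^2; the shutdown threshold is min AVC = $18 (at Q = 4).
At P = $98 ≥ min AVC, set P = MC on the rising branch: Q = 8.
At P = $12 < min AVC = $18, price no longer covers variable cost at any output, so the firm shuts down: Q = 0.

Output falls from 8 to 0 (the firm shuts down)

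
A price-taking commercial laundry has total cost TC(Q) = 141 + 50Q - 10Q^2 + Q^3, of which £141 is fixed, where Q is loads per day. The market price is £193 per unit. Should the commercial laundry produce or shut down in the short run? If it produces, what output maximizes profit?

Variable cost is VC = 50Q - 10Q^2 + Q^3, so AVC = VC/Q = 50 - 10Q + Q^2 and MC = dTC/dQ = 50 - 20Q + 3Q^2.
AVC hits its minimum where MC = AVC, at Q = 5, giving min AVC = 50 - 10·5 + 5^2 = £25.
Since P = £193 ≥ min AVC = £25, price covers variable cost and the firm should produce.
P = MC gives -143 - 20Q + 3Q^2 = 0, with roots -13/3 and 11. Take the larger (rising MC): Q* = 11.
Check: AVC at Q = 11 is £61 ≤ P, so revenue covers variable cost.
Profit = P·Q − TC = 193·11 − 812 = £1311.

Produce at Q = 11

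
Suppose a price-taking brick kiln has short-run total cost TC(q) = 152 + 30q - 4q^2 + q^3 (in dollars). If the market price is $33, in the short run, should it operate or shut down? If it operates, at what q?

Strip out fixed cost: VC = 30q - 4q^2 + q^3. Then AVC = 30 - 4q + q^2 and MC = 30 - 8q + 3q^2.
AVC hits its minimum where MC = AVC, at q = 2, giving min AVC = 30 - 4·2 + 2^2 = $26.
Since P = $33 ≥ min AVC = $26, price covers variable cost and the firm should produce.
P = MC gives -3 - 8q + 3q^2 = 0, with roots -1/3 and 3. Take the larger (rising MC): q* = 3.
Check: AVC at q = 3 is $27 ≤ P, so revenue covers variable cost.
Profit = P·q − TC = 33·3 − 233 = -$134, a loss, but smaller than the $152 fixed cost the firm would lose by shutting down.

Produce at q = 3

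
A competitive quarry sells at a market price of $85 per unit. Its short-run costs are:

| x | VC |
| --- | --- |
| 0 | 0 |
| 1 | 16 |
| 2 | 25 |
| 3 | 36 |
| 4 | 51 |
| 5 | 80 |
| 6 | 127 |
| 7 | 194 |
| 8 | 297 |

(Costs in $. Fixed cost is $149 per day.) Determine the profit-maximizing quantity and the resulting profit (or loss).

Profit at each row (π = 85x − TC): x=0: -149; x=1: -80; x=2: -4; x=3: 70; x=4: 140; x=5: 196; x=6: 234; x=7: 252; x=8: 234.
Profit is maximized at x = 7. AVC there is 194/7 = $27.71 ≤ P, so producing beats shutting down (which would give -$149).

x = 7; profit = $252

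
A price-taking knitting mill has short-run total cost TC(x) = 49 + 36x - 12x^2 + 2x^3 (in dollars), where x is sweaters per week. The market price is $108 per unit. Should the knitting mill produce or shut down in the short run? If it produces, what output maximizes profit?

Produce at x = 6

Variable cost is VC = 36x - 12x^2 + 2x^3, so AVC = VC/x = 36 - 12x + 2x^2 and MC = dTC/dx = 36 - 24x + 6x^2.
AVC hits its minimum where MC = AVC, at x = 3, giving min AVC = 36 - 12·3 + 2·3^2 = $18.
Because $108 ≥ $18, revenue can cover variable cost; the firm operates.
Set P = MC: 108 = 36 - 24x + 6x^2 → -72 - 24x + 6x^2 = 0. The roots are x = -2 and x = 6; the profit-maximizing output is on the rising part of MC, so x* = 6.
Check: AVC at x = 6 is $36 ≤ P, so revenue covers variable cost.
Profit = P·x − TC = 108·6 − 265 = $383.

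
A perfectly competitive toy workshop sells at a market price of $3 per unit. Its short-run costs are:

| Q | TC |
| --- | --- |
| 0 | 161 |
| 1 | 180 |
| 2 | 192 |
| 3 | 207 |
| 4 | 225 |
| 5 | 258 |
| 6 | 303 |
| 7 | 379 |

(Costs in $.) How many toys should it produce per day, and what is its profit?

Tabulate TR − TC: Q=0: -161; Q=1: -177; Q=2: -186; Q=3: -198; Q=4: -213; Q=5: -243; Q=6: -285; Q=7: -358.
Profit is highest at Q = 0. Equivalently, the lowest AVC in the table is 46/3 ≈ $15.33 at Q = 3, and P = $3 falls below it — price never covers variable cost, so the firm shuts down and loses only its fixed cost.

Q = 0 (shut down); profit = -$161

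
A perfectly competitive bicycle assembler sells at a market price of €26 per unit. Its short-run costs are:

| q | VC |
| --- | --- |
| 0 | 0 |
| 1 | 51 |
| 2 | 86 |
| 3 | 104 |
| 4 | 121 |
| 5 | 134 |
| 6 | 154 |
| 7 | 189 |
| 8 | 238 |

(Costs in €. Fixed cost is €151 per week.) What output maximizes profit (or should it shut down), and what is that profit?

q = 6; profit = -€149

Compute π = P·q − TC at each output: q=0: -151; q=1: -176; q=2: -185; q=3: -177; q=4: -168; q=5: -155; q=6: -149; q=7: -158; q=8: -181.
Profit is maximized at q = 6. AVC there is 154/6 = €25.67 ≤ P, so producing beats shutting down (which would give -€151).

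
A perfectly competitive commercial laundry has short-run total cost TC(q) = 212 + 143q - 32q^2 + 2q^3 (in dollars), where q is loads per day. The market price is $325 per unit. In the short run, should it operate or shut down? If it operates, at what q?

Strip out fixed cost: VC = 143q - 32q^2 + 2q^3. Then AVC = 143 - 32q + 2q^2 and MC = 143 - 64q + 6q^2.
The AVC parabola has its vertex at q = 32/4 = 8, where AVC = 143 - 32·8 + 2·8^2 = $15.
Because $325 ≥ $15, revenue can cover variable cost; the firm operates.
Set P = MC: 325 = 143 - 64q + 6q^2 → -182 - 64q + 6q^2 = 0. The roots are q = -7/3 and q = 13; the profit-maximizing output is on the rising part of MC, so q* = 13.
Check: AVC at q = 13 is $65 ≤ P, so revenue covers variable cost.
Profit = P·q − TC = 325·13 − 1057 = $3168.

Produce at q = 13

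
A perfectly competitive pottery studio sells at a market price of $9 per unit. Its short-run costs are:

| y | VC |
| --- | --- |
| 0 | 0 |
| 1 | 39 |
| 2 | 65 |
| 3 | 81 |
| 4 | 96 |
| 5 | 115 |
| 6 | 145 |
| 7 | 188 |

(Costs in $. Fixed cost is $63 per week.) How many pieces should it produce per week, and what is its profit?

Compute π = P·y − TC at each output: y=0: -63; y=1: -93; y=2: -110; y=3: -117; y=4: -123; y=5: -133; y=6: -154; y=7: -188.
Profit is highest at y = 0. Equivalently, the lowest AVC in the table is 115/5 ≈ $23 at y = 5, and P = $9 falls below it — price never covers variable cost, so the firm shuts down and loses only its fixed cost.

y = 0 (shut down); profit = -$63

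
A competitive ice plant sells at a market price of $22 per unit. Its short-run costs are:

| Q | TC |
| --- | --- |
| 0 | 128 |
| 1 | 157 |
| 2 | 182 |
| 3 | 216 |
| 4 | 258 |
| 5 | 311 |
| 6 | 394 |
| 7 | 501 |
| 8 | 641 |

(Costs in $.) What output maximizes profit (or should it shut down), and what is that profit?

Tabulate TR − TC: Q=0: -128; Q=1: -135; Q=2: -138; Q=3: -150; Q=4: -170; Q=5: -201; Q=6: -262; Q=7: -347; Q=8: -465.
Profit is highest at Q = 0. Equivalently, the lowest AVC in the table is 54/2 ≈ $27 at Q = 2, and P = $22 falls below it — price never covers variable cost, so the firm shuts down and loses only its fixed cost.

Q = 0 (shut down); profit = -$128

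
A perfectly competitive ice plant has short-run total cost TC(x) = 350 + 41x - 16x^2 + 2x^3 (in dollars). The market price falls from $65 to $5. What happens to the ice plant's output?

Output falls from 6 to 0 (the firm shuts down)

MC = 41 - 32x + 6x^2; the shutdown threshold is min AVC = $9 (at x = 4).
With P = $65 above the shutdown price, P = MC gives x = 6.
At P = $5 < min AVC = $9, price no longer covers variable cost at any output, so the firm shuts down: x = 0.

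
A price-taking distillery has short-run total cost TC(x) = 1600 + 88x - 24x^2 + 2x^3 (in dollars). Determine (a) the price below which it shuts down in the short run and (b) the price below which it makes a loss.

Shutdown price = $16; break-even price = $208

Shutdown price = min AVC. AVC = 88 - 24x + 2x^2, with vertex at x = 6 and minimum $16.
ATC = 1600/x + 88 - 24x + 2x^2. Setting dATC/dx = −1600/x^2 − 24 + 4x = 0 gives x = 10 (since 4·10^3 − 24·10^2 = 1600).
min ATC = 1600/10 + 88 − 24·10 + 2·10^2 = $208. That is the break-even price.
For $16 ≤ P < $208 the firm produces at a loss; below $16 it shuts down.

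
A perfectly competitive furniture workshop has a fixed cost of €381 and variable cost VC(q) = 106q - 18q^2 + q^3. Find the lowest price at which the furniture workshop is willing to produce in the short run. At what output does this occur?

€25 per unit, at q = 9

Short-run supply begins at min AVC. From VC = 106q - 18q^2 + q^3, AVC = 106 - 18q + q^2.
At the minimum of AVC, MC = AVC. MC = 106 - 36q + 3q^2; setting MC = AVC gives 2q^2 - 18q = 0, so q = 9. min AVC = 25.
For P < €25 the firm produces nothing.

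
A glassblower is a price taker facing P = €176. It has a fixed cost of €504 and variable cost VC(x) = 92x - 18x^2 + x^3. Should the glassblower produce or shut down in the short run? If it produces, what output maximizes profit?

Produce at x = 14

From TC, MC = TC'(x) = 92 - 36x + 3x^2 and AVC = VC/x = 92 - 18x + x^2.
AVC is minimized where dAVC/dx = -18 + 2x = 0, at x = 9; min AVC = 92 - 18·9 + 9^2 = €11.
Because €176 ≥ €11, revenue can cover variable cost; the firm operates.
Set P = MC: 176 = 92 - 36x + 3x^2 → -84 - 36x + 3x^2 = 0. The roots are x = -2 and x = 14; the profit-maximizing output is on the rising part of MC, so x* = 14.
Check: AVC at x = 14 is €36 ≤ P, so revenue covers variable cost.
Profit = P·x − TC = 176·14 − 1008 = €1456.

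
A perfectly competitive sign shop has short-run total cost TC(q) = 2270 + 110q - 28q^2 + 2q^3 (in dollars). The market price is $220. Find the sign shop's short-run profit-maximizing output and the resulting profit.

Profit = -$334 at q = 11

AVC = 110 - 28q + 2q^2 has its minimum $12 at q = 7; price $220 clears that bar, so the firm operates.
With MC = 110 - 56q + 6q^2, P = MC on the upward-sloping part at q* = 11.
TR = 220·11 = 2420. TC = 2270 + 484 = 2754. Profit = 2420 − 2754 = -$334.
By producing, the firm covers all variable cost plus $1936 of fixed cost; shutting down would lose the full $2270.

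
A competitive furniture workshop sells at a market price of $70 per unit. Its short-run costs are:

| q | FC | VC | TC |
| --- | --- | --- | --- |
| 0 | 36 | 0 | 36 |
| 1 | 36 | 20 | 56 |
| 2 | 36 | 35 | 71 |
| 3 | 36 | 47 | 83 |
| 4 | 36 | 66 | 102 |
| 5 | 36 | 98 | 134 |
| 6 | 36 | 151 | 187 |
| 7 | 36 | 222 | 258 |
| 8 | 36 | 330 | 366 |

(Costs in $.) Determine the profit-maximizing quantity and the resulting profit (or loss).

Compute π = P·q − TC at each output: q=0: -36; q=1: 14; q=2: 69; q=3: 127; q=4: 178; q=5: 216; q=6: 233; q=7: 232; q=8: 194.
Profit is maximized at q = 6. AVC there is 151/6 = $25.17 ≤ P, so producing beats shutting down (which would give -$36).

q = 6; profit = $233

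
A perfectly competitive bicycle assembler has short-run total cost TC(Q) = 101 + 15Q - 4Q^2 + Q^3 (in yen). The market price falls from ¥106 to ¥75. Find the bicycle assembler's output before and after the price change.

Output falls from 7 to 6

MC = 15 - 8Q + 3Q^2; the shutdown threshold is min AVC = ¥11 (at Q = 2).
At P = ¥106 ≥ min AVC, set P = MC on the rising branch: Q = 7.
At P = ¥75 ≥ min AVC, set P = MC: Q = 6. The firm stays open but cuts output.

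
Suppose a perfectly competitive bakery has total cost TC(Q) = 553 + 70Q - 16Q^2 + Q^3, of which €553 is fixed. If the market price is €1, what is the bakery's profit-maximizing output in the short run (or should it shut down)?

Strip out fixed cost: VC = 70Q - 16Q^2 + Q^3. Then AVC = 70 - 16Q + Q^2 and MC = 70 - 32Q + 3Q^2.
AVC is minimized where dAVC/dQ = -16 + 2Q = 0, at Q = 8; min AVC = 70 - 16·8 + 8^2 = €6.
P = €1 lies below min AVC = €6; no output level covers variable cost.
The firm minimizes its loss by shutting down and losing only its fixed cost of €553.

Shut down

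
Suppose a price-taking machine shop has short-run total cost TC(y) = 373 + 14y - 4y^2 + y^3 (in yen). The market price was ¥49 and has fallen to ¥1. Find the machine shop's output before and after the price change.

Output falls from 5 to 0 (the firm shuts down)

MC = 14 - 8y + 3y^2; the shutdown threshold is min AVC = ¥10 (at y = 2).
At P = ¥49 ≥ min AVC, set P = MC on the rising branch: y = 5.
At P = ¥1 < min AVC = ¥10, price no longer covers variable cost at any output, so the firm shuts down: y = 0.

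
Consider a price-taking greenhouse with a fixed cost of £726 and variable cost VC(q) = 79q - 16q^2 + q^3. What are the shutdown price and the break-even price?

Shutdown price = £15; break-even price = £90

AVC = 79 - 16q + q^2; minimized at q = 8, giving min AVC = £15. That is the shutdown price.
ATC = 726/q + 79 - 16q + q^2. Setting dATC/dq = −726/q^2 − 16 + 2q = 0 gives q = 11 (since 2·11^3 − 16·11^2 = 726).
min ATC = 726/11 + 79 − 16·11 + 11^2 = £90. That is the break-even price.
Between these two prices the firm operates at a loss; above £90 it earns a profit.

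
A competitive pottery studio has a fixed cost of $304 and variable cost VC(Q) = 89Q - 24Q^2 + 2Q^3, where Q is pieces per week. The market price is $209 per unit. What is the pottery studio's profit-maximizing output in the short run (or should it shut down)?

Strip out fixed cost: VC = 89Q - 24Q^2 + 2Q^3. Then AVC = 89 - 24Q + 2Q^2 and MC = 89 - 48Q + 6Q^2.
AVC hits its minimum where MC = AVC, at Q = 6, giving min AVC = 89 - 24·6 + 2·6^2 = $17.
P = $209 exceeds min AVC = $17, so the firm stays open.
P = MC gives -120 - 48Q + 6Q^2 = 0, with roots -2 and 10. Take the larger (rising MC): Q* = 10.
Check: AVC at Q = 10 is $49 ≤ P, so revenue covers variable cost.
Profit = P·Q − TC = 209·10 − 794 = $1296.

Produce at Q = 10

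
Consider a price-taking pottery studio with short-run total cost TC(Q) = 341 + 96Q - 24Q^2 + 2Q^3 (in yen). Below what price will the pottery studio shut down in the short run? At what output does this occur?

¥24 per unit, at Q = 6

Short-run supply begins at min AVC. From VC = 96Q - 24Q^2 + 2Q^3, AVC = 96 - 24Q + 2Q^2.
dAVC/dQ = -24 + 4Q = 0 gives Q = 6. min AVC = 96 - 24·6 + 2·6^2 = 24.
The firm shuts down for any P below ¥24.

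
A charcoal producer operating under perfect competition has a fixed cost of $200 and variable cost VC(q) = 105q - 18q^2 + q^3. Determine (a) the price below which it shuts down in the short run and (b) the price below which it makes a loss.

AVC = 105 - 18q + q^2; minimized at q = 9, giving min AVC = $24. That is the shutdown price.
ATC = 200/q + 105 - 18q + q^2. Setting dATC/dq = −200/q^2 − 18 + 2q = 0 gives q = 10 (since 2·10^3 − 18·10^2 = 200).
min ATC = 200/10 + 105 − 18·10 + 10^2 = $45. That is the break-even price.
For $24 ≤ P < $45 the firm produces at a loss; below $24 it shuts down.

Shutdown price = $24; break-even price = $45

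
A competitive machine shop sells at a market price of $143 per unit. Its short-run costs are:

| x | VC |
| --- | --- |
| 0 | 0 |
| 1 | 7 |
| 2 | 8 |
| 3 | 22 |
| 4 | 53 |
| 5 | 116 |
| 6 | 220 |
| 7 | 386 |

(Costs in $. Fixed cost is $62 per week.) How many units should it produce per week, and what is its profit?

Tabulate TR − TC: x=0: -62; x=1: 74; x=2: 216; x=3: 345; x=4: 457; x=5: 537; x=6: 576; x=7: 553.
Profit is maximized at x = 6. AVC there is 220/6 = $36.67 ≤ P, so producing beats shutting down (which would give -$62).

x = 6; profit = $576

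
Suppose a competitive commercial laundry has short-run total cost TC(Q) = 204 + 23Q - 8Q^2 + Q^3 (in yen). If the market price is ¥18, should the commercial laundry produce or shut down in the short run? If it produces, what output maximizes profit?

From TC, MC = TC'(Q) = 23 - 16Q + 3Q^2 and AVC = VC/Q = 23 - 8Q + Q^2.
AVC hits its minimum where MC = AVC, at Q = 4, giving min AVC = 23 - 8·4 + 4^2 = ¥7.
Since P = ¥18 ≥ min AVC = ¥7, price covers variable cost and the firm should produce.
Solving P = MC: 5 - 16Q + 3Q^2 = 0 ⇒ Q = 1/3 or 5. On the upward-sloping branch, Q* = 5.
Check: AVC at Q = 5 is ¥8 ≤ P, so revenue covers variable cost.
Profit = P·Q − TC = 18·5 − 244 = -¥154, a loss, but smaller than the ¥204 fixed cost the firm would lose by shutting down.

Produce at Q = 5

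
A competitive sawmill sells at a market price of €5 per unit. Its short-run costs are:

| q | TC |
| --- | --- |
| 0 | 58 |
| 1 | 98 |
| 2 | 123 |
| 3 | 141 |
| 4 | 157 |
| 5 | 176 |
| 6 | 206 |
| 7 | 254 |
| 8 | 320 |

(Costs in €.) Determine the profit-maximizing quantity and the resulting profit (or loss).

Tabulate TR − TC: q=0: -58; q=1: -93; q=2: -113; q=3: -126; q=4: -137; q=5: -151; q=6: -176; q=7: -219; q=8: -280.
Profit is highest at q = 0. Equivalently, the lowest AVC in the table is 118/5 ≈ €23.60 at q = 5, and P = €5 falls below it — price never covers variable cost, so the firm shuts down and loses only its fixed cost.

q = 0 (shut down); profit = -€58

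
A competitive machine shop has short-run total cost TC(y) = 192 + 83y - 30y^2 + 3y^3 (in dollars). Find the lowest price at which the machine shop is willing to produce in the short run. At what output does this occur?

$8 per unit, at y = 5

The shutdown price is the minimum of AVC. VC = 83y - 30y^2 + 3y^3, so AVC = 83 - 30y + 3y^2.
dAVC/dy = -30 + 6y = 0 gives y = 5. min AVC = 83 - 30·5 + 3·5^2 = 8.
For P < $8 the firm produces nothing.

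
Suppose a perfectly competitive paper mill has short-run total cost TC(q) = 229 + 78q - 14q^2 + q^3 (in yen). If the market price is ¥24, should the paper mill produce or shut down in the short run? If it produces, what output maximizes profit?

From TC, MC = TC'(q) = 78 - 28q + 3q^2 and AVC = VC/q = 78 - 14q + q^2.
AVC hits its minimum where MC = AVC, at q = 7, giving min AVC = 78 - 14·7 + 7^2 = ¥29.
With P < min AVC (¥24 < ¥29), every unit sold adds to the loss.
Best response: produce nothing and absorb the ¥229 fixed cost.

Shut down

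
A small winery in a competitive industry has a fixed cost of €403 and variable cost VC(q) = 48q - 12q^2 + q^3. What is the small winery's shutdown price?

The firm shuts down when price falls below the minimum of average variable cost. AVC = VC/q = 48 - 12q + q^2.
At the minimum of AVC, MC = AVC. MC = 48 - 24q + 3q^2; setting MC = AVC gives 2q^2 - 12q = 0, so q = 6. min AVC = 12.
For P < €12 the firm produces nothing.

€12 per unit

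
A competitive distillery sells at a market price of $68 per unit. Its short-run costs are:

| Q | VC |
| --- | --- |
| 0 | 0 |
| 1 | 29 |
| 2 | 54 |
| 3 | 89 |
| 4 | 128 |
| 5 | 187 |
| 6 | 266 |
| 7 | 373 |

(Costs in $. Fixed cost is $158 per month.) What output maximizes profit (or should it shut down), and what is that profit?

Profit at each row (π = 68Q − TC): Q=0: -158; Q=1: -119; Q=2: -76; Q=3: -43; Q=4: -14; Q=5: -5; Q=6: -16; Q=7: -55.
Profit is maximized at Q = 5. AVC there is 187/5 = $37.40 ≤ P, so producing beats shutting down (which would give -$158).

Q = 5; profit = -$5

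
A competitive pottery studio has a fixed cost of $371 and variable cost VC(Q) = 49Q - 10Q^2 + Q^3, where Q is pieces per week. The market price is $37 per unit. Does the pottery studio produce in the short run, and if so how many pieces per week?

Produce at Q = 6

Strip out fixed cost: VC = 49Q - 10Q^2 + Q^3. Then AVC = 49 - 10Q + Q^2 and MC = 49 - 20Q + 3Q^2.
The AVC parabola has its vertex at Q = 10/2 = 5, where AVC = 49 - 10·5 + 5^2 = $24.
Because $37 ≥ $24, revenue can cover variable cost; the firm operates.
Set P = MC: 37 = 49 - 20Q + 3Q^2 → 12 - 20Q + 3Q^2 = 0. The roots are Q = 2/3 and Q = 6; the profit-maximizing output is on the rising part of MC, so Q* = 6.
Check: AVC at Q = 6 is $25 ≤ P, so revenue covers variable cost.
Profit = P·Q − TC = 37·6 − 521 = -$299, a loss, but smaller than the $371 fixed cost the firm would lose by shutting down.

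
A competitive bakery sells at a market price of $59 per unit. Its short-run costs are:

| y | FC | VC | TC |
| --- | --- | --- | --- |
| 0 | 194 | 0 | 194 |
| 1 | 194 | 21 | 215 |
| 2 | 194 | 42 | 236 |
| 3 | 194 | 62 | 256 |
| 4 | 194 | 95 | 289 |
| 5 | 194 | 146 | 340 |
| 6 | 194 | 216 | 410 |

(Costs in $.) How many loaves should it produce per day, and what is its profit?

y = 5; profit = -$45

Compute π = P·y − TC at each output: y=0: -194; y=1: -156; y=2: -118; y=3: -79; y=4: -53; y=5: -45; y=6: -56.
Profit is maximized at y = 5. AVC there is 146/5 = $29.20 ≤ P, so producing beats shutting down (which would give -$194).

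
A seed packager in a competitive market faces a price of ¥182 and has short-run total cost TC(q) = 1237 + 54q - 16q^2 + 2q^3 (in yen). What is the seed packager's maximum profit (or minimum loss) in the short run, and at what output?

Profit = -¥213 at q = 8

AVC = 54 - 16q + 2q^2; min AVC = ¥22 at q = 4. Since P = ¥182 ≥ min AVC, the firm produces.
With MC = 54 - 32q + 6q^2, P = MC on the upward-sloping part at q* = 8.
TR = 182·8 = 1456. TC = 1237 + 432 = 1669. Profit = 1456 − 1669 = -¥213.
That loss of ¥213 beats the ¥1237 the firm would lose by shutting down; producing recovers ¥1024 of fixed cost.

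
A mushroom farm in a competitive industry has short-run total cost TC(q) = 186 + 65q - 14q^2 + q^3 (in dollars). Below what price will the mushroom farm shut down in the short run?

Short-run supply begins at min AVC. From VC = 65q - 14q^2 + q^3, AVC = 65 - 14q + q^2.
At the minimum of AVC, MC = AVC. MC = 65 - 28q + 3q^2; setting MC = AVC gives 2q^2 - 14q = 0, so q = 7. min AVC = 16.
For P < $16 the firm produces nothing.

$16 per unit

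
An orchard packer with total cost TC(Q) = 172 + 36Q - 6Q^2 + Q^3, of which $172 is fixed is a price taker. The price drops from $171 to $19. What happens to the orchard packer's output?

Output falls from 9 to 0 (the firm shuts down)

MC = 36 - 12Q + 3Q^2; the shutdown threshold is min AVC = $27 (at Q = 3).
At P = $171 ≥ min AVC, set P = MC on the rising branch: Q = 9.
At P = $19 < min AVC = $27, price no longer covers variable cost at any output, so the firm shuts down: Q = 0.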